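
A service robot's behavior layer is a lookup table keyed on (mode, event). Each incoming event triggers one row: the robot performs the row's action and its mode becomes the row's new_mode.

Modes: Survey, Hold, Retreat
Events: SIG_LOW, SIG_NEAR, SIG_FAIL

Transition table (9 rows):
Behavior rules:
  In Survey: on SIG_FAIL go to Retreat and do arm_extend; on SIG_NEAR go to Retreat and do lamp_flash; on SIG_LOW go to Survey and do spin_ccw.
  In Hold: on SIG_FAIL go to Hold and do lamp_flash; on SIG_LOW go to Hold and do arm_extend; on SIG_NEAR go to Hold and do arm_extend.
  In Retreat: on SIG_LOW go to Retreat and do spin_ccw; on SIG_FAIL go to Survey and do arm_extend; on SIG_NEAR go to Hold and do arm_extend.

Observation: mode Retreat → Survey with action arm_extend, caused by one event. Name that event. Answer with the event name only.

try SIG_LOW: (Retreat, SIG_LOW) → (Retreat, spin_ccw)
try SIG_NEAR: (Retreat, SIG_NEAR) → (Hold, arm_extend)
try SIG_FAIL: (Retreat, SIG_FAIL) → (Survey, arm_extend)  ← matches

SIG_FAIL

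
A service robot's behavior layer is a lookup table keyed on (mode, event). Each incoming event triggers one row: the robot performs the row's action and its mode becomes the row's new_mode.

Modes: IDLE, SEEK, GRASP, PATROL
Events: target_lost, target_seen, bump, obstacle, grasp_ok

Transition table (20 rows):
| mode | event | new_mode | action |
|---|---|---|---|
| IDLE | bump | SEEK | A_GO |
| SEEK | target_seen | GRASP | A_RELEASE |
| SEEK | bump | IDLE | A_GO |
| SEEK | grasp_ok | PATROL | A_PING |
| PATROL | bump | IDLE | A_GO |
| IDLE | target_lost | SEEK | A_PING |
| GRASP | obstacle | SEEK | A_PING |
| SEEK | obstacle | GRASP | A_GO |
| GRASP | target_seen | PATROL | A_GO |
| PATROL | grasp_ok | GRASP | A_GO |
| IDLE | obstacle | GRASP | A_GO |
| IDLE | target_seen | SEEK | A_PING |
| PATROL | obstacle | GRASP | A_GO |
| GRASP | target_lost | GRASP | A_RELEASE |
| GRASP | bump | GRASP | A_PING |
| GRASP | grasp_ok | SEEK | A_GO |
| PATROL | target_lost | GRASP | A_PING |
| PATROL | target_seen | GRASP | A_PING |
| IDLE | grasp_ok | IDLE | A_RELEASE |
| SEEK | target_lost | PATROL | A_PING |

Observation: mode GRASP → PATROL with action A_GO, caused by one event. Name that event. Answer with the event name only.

target_seen

try target_lost: (GRASP, target_lost) → (GRASP, A_RELEASE)
try target_seen: (GRASP, target_seen) → (PATROL, A_GO)  ← matches
try bump: (GRASP, bump) → (GRASP, A_PING)
try obstacle: (GRASP, obstacle) → (SEEK, A_PING)
try grasp_ok: (GRASP, grasp_ok) → (SEEK, A_GO)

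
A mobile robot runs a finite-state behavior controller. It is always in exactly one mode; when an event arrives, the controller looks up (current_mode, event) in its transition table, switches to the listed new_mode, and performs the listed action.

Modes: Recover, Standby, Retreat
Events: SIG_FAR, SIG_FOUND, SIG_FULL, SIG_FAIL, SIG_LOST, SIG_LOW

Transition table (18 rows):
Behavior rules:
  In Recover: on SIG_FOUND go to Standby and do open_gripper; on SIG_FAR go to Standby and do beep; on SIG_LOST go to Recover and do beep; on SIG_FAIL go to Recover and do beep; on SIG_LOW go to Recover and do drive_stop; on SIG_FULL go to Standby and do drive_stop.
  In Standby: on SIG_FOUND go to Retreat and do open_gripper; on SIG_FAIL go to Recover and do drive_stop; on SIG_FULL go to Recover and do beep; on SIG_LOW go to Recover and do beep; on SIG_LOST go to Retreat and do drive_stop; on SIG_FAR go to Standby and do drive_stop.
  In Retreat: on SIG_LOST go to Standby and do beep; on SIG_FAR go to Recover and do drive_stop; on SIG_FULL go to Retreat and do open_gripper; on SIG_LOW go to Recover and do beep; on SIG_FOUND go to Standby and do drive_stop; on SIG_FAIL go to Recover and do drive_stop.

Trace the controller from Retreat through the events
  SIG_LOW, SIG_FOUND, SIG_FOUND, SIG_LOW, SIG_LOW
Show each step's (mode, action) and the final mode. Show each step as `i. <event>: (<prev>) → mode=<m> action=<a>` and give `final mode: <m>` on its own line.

final mode: Recover

1. SIG_LOW: (Retreat) → mode=Recover action=beep
2. SIG_FOUND: (Recover) → mode=Standby action=open_gripper
3. SIG_FOUND: (Standby) → mode=Retreat action=open_gripper
4. SIG_LOW: (Retreat) → mode=Recover action=beep
5. SIG_LOW: (Recover) → mode=Recover action=drive_stop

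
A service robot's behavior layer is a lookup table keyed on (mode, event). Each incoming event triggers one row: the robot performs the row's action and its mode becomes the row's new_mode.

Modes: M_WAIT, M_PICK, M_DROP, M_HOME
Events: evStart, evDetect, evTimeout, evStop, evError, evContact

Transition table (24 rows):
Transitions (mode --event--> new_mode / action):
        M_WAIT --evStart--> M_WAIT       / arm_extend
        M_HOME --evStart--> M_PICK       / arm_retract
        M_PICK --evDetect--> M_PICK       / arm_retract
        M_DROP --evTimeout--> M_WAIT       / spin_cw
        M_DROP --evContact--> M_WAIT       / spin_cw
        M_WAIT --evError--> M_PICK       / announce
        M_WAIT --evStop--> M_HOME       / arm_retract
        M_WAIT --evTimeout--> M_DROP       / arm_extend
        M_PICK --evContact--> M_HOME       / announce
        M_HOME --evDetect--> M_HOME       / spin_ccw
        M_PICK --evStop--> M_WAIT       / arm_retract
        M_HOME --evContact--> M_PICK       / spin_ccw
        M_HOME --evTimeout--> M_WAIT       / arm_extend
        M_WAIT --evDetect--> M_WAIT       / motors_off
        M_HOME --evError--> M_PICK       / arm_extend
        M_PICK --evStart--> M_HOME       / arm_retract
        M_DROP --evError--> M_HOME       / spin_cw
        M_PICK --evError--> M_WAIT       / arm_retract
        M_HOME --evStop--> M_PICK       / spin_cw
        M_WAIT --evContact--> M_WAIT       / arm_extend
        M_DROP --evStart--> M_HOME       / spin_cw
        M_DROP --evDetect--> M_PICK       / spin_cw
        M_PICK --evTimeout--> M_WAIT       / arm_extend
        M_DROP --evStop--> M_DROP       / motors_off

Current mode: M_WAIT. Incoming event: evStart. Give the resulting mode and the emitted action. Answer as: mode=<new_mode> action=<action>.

mode=M_WAIT action=arm_extend

current mode = M_WAIT; filter table to that mode:
  (M_WAIT, evStart) → (M_WAIT, arm_extend)  ← event matches
  (M_WAIT, evError) → (M_PICK, announce)
  (M_WAIT, evStop) → (M_HOME, arm_retract)
  (M_WAIT, evTimeout) → (M_DROP, arm_extend)
  (M_WAIT, evDetect) → (M_WAIT, motors_off)
  (M_WAIT, evContact) → (M_WAIT, arm_extend)
event = evStart selects (M_WAIT, arm_extend)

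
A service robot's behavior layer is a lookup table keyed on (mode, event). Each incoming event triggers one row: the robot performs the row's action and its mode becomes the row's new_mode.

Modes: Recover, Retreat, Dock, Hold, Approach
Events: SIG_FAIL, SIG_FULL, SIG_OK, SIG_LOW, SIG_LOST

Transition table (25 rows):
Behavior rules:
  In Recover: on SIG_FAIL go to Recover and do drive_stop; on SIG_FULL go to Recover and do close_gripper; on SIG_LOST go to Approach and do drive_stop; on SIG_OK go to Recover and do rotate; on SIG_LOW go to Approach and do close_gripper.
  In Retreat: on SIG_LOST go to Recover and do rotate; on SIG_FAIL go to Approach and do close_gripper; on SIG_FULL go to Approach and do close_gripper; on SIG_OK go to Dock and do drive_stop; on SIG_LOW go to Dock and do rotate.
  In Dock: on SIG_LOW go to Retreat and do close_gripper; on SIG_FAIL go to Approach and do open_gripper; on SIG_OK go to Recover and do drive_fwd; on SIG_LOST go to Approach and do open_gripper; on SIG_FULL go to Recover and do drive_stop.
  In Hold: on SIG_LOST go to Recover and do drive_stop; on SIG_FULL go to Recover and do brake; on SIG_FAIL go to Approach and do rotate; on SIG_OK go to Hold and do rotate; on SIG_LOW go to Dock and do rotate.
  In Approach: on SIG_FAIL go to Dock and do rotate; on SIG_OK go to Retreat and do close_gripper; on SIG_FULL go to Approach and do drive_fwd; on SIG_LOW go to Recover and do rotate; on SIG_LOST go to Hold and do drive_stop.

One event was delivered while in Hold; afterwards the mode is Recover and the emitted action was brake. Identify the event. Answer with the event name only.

try SIG_FAIL: (Hold, SIG_FAIL) → (Approach, rotate)
try SIG_FULL: (Hold, SIG_FULL) → (Recover, brake)  ← matches
try SIG_OK: (Hold, SIG_OK) → (Hold, rotate)
try SIG_LOW: (Hold, SIG_LOW) → (Dock, rotate)
try SIG_LOST: (Hold, SIG_LOST) → (Recover, drive_stop)

SIG_FULL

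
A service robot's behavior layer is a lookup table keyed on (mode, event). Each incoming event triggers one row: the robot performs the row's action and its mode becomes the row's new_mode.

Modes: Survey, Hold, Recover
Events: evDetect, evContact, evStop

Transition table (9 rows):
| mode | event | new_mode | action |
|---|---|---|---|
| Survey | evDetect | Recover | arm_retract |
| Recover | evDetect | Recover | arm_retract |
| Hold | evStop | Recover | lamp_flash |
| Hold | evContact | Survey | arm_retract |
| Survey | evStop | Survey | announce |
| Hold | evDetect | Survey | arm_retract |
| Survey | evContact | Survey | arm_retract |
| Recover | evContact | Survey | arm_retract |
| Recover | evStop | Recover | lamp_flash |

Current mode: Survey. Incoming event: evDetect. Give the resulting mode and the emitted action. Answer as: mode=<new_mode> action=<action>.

current mode = Survey; filter table to that mode:
  (Survey, evDetect) → (Recover, arm_retract)  ← event matches
  (Survey, evStop) → (Survey, announce)
  (Survey, evContact) → (Survey, arm_retract)
event = evDetect selects (Recover, arm_retract)

mode=Recover action=arm_retract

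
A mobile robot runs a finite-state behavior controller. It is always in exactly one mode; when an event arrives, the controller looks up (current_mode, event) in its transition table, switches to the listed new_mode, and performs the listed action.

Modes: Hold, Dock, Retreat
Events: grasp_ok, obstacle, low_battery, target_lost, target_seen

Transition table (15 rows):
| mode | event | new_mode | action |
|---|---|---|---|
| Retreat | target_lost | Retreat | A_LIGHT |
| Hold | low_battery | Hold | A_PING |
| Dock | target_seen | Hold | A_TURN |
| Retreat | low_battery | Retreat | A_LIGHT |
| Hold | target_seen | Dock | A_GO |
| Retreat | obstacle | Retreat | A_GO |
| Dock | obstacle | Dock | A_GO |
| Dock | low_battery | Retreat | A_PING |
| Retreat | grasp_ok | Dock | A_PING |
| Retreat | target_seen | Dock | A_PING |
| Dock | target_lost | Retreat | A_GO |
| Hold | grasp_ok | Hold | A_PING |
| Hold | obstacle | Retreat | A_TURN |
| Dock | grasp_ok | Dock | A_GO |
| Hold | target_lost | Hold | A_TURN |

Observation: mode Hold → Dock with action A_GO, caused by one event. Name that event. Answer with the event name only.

try grasp_ok: (Hold, grasp_ok) → (Hold, A_PING)
try obstacle: (Hold, obstacle) → (Retreat, A_TURN)
try low_battery: (Hold, low_battery) → (Hold, A_PING)
try target_lost: (Hold, target_lost) → (Hold, A_TURN)
try target_seen: (Hold, target_seen) → (Dock, A_GO)  ← matches

target_seen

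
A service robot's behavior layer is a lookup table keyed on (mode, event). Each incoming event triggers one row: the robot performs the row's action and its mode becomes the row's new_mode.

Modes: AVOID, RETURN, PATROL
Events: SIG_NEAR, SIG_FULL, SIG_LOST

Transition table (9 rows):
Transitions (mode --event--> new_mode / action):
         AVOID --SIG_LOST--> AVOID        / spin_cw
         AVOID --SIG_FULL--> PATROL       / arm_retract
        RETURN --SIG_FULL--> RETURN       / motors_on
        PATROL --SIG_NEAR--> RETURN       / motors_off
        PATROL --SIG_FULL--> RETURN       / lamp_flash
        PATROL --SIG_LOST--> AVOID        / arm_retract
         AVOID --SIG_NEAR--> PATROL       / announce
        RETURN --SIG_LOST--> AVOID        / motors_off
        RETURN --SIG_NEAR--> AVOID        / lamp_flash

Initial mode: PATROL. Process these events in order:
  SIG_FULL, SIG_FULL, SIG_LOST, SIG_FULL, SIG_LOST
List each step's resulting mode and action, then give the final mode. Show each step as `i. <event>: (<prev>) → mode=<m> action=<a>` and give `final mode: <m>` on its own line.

1. SIG_FULL: (PATROL) → mode=RETURN action=lamp_flash
2. SIG_FULL: (RETURN) → mode=RETURN action=motors_on
3. SIG_LOST: (RETURN) → mode=AVOID action=motors_off
4. SIG_FULL: (AVOID) → mode=PATROL action=arm_retract
5. SIG_LOST: (PATROL) → mode=AVOID action=arm_retract

final mode: AVOID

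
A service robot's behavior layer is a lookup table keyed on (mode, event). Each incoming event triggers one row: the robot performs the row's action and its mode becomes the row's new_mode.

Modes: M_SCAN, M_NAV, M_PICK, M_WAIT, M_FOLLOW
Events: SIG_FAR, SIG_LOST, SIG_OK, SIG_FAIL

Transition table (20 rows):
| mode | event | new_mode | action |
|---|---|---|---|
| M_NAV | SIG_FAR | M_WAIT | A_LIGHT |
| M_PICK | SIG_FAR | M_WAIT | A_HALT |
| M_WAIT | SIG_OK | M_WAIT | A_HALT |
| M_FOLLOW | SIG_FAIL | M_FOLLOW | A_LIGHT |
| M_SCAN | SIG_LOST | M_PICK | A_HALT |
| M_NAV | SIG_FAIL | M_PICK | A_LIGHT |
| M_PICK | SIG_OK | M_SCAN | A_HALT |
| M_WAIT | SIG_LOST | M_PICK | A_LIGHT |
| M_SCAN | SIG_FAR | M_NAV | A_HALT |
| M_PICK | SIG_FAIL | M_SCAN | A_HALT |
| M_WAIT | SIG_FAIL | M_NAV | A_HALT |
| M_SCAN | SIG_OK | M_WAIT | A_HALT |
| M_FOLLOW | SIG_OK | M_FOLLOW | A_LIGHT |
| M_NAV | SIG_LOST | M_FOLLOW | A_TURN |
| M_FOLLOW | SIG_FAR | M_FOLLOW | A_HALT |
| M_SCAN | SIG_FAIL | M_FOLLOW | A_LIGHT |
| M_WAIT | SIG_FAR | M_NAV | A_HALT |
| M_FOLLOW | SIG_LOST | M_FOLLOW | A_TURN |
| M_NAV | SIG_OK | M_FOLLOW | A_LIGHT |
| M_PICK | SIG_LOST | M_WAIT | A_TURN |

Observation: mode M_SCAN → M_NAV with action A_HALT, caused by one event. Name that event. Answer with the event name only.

try SIG_FAR: (M_SCAN, SIG_FAR) → (M_NAV, A_HALT)  ← matches
try SIG_LOST: (M_SCAN, SIG_LOST) → (M_PICK, A_HALT)
try SIG_OK: (M_SCAN, SIG_OK) → (M_WAIT, A_HALT)
try SIG_FAIL: (M_SCAN, SIG_FAIL) → (M_FOLLOW, A_LIGHT)

SIG_FAR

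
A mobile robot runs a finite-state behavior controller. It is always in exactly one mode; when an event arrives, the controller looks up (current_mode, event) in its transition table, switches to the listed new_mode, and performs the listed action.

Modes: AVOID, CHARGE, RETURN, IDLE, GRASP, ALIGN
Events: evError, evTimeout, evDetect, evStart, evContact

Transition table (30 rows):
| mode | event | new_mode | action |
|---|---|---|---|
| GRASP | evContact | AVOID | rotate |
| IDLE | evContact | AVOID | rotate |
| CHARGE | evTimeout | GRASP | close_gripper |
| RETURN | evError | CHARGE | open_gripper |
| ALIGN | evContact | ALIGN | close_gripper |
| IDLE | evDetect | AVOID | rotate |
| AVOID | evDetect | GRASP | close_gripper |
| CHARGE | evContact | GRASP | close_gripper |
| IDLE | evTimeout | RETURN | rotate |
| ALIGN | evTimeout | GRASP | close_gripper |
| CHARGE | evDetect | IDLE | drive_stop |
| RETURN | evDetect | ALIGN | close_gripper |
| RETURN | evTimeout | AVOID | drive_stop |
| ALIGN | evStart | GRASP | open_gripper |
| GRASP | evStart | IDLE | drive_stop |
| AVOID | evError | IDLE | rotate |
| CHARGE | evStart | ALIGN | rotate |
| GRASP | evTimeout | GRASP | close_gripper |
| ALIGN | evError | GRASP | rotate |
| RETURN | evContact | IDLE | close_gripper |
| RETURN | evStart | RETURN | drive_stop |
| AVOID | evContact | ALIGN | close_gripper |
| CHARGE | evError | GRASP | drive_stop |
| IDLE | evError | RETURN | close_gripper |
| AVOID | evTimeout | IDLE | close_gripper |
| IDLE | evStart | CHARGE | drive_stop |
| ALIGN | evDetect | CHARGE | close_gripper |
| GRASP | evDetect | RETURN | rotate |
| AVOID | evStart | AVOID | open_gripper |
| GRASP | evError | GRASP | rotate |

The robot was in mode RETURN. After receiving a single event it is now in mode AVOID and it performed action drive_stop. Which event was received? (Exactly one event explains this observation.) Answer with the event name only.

try evError: (RETURN, evError) → (CHARGE, open_gripper)
try evTimeout: (RETURN, evTimeout) → (AVOID, drive_stop)  ← matches
try evDetect: (RETURN, evDetect) → (ALIGN, close_gripper)
try evStart: (RETURN, evStart) → (RETURN, drive_stop)
try evContact: (RETURN, evContact) → (IDLE, close_gripper)

evTimeout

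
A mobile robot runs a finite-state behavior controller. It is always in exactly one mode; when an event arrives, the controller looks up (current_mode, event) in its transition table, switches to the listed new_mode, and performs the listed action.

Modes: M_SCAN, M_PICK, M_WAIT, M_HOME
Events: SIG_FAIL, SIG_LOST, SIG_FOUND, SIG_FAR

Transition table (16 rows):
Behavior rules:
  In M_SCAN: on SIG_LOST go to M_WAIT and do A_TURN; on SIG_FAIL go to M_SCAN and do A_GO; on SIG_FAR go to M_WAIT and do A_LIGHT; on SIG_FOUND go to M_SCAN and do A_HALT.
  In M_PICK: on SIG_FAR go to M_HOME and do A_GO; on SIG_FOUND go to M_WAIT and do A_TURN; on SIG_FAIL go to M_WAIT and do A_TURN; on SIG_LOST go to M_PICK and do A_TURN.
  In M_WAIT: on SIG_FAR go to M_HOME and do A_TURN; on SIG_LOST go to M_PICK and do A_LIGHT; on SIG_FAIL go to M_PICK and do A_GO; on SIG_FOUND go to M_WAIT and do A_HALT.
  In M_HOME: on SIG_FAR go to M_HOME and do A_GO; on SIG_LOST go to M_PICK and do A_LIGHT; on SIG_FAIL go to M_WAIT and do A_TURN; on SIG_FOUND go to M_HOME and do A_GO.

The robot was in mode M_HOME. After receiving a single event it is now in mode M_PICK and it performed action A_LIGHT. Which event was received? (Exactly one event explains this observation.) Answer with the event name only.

SIG_LOST

try SIG_FAIL: (M_HOME, SIG_FAIL) → (M_WAIT, A_TURN)
try SIG_LOST: (M_HOME, SIG_LOST) → (M_PICK, A_LIGHT)  ← matches
try SIG_FOUND: (M_HOME, SIG_FOUND) → (M_HOME, A_GO)
try SIG_FAR: (M_HOME, SIG_FAR) → (M_HOME, A_GO)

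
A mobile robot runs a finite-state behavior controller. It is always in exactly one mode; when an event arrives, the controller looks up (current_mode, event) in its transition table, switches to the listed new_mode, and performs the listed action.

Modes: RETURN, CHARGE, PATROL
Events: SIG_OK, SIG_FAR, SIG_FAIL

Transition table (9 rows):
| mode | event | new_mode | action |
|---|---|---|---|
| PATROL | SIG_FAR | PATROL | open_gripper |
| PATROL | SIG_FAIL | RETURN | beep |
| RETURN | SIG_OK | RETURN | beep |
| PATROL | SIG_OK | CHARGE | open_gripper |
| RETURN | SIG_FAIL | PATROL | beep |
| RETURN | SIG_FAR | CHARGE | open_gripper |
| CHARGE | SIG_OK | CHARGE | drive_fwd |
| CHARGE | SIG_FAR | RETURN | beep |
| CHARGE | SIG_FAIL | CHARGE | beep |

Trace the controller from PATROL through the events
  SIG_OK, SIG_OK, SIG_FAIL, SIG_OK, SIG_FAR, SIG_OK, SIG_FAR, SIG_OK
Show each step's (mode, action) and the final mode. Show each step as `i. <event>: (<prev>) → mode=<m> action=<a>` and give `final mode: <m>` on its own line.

1. SIG_OK: (PATROL) → mode=CHARGE action=open_gripper
2. SIG_OK: (CHARGE) → mode=CHARGE action=drive_fwd
3. SIG_FAIL: (CHARGE) → mode=CHARGE action=beep
4. SIG_OK: (CHARGE) → mode=CHARGE action=drive_fwd
5. SIG_FAR: (CHARGE) → mode=RETURN action=beep
6. SIG_OK: (RETURN) → mode=RETURN action=beep
7. SIG_FAR: (RETURN) → mode=CHARGE action=open_gripper
8. SIG_OK: (CHARGE) → mode=CHARGE action=drive_fwd

final mode: CHARGE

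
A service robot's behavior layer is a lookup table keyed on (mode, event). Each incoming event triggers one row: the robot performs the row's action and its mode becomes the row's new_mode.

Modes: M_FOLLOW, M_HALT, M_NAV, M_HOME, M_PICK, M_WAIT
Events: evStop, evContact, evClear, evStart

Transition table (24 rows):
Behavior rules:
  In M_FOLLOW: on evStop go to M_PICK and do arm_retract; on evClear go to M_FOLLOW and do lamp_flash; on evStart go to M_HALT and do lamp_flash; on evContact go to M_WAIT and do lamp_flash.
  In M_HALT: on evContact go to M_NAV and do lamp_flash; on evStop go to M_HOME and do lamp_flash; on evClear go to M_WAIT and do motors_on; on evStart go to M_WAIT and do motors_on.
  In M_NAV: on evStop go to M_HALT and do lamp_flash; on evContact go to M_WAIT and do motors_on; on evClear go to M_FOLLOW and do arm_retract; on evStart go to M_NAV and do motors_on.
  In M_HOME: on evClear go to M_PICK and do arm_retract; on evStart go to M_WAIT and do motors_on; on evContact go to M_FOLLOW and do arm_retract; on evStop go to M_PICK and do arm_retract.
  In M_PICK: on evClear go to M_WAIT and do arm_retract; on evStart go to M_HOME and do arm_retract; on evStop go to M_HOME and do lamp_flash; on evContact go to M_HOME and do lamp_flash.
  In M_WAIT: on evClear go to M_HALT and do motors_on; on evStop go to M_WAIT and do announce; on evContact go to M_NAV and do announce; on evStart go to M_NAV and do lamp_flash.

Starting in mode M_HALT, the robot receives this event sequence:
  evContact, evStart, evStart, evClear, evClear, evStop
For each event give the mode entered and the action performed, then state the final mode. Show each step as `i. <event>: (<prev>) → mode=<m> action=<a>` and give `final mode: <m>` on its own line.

1. evContact: (M_HALT) → mode=M_NAV action=lamp_flash
2. evStart: (M_NAV) → mode=M_NAV action=motors_on
3. evStart: (M_NAV) → mode=M_NAV action=motors_on
4. evClear: (M_NAV) → mode=M_FOLLOW action=arm_retract
5. evClear: (M_FOLLOW) → mode=M_FOLLOW action=lamp_flash
6. evStop: (M_FOLLOW) → mode=M_PICK action=arm_retract

final mode: M_PICK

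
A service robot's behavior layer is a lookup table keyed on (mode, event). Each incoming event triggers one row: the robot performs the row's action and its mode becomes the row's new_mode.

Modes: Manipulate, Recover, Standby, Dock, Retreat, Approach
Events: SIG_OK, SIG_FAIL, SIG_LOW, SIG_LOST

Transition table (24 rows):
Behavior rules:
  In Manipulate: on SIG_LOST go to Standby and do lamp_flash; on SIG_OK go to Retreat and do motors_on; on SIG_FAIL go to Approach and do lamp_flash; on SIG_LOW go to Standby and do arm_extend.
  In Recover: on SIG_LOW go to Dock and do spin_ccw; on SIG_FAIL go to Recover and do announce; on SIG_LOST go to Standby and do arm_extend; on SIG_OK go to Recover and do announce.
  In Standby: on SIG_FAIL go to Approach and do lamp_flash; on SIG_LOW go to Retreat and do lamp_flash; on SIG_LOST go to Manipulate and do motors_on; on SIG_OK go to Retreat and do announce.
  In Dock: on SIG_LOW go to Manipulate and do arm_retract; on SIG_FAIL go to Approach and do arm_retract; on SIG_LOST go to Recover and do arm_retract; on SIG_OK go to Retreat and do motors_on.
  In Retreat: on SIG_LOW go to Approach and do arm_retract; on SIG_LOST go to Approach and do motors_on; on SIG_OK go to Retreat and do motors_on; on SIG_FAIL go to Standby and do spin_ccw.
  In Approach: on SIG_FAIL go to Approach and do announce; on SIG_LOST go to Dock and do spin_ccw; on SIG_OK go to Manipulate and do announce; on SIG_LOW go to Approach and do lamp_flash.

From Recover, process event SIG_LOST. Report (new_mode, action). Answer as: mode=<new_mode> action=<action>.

current mode = Recover; filter table to that mode:
  (Recover, SIG_LOW) → (Dock, spin_ccw)
  (Recover, SIG_FAIL) → (Recover, announce)
  (Recover, SIG_LOST) → (Standby, arm_extend)  ← event matches
  (Recover, SIG_OK) → (Recover, announce)
event = SIG_LOST selects (Standby, arm_extend)

mode=Standby action=arm_extend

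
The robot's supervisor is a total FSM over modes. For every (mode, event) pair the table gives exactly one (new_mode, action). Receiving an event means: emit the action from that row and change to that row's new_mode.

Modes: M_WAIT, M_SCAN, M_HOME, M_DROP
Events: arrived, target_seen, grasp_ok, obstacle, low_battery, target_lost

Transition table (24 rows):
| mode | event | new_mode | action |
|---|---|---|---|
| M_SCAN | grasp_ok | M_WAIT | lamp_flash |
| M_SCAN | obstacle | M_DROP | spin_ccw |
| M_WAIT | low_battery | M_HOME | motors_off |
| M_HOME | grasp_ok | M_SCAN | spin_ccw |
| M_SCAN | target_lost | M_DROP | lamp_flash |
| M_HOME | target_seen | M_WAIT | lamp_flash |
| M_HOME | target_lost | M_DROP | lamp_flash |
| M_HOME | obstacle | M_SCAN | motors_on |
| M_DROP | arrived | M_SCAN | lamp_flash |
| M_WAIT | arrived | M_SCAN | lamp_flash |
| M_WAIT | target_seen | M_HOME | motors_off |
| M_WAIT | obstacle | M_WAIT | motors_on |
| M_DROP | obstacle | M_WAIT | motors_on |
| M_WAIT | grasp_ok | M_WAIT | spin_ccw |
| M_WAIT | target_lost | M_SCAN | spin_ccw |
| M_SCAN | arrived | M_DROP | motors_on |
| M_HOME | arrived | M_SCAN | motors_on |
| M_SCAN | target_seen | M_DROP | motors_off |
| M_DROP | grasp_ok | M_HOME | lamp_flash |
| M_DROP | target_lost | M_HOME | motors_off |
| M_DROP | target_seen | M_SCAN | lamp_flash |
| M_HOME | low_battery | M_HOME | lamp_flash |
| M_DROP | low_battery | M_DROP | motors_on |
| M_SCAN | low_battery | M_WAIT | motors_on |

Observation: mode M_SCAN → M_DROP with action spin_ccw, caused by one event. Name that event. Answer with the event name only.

try arrived: (M_SCAN, arrived) → (M_DROP, motors_on)
try target_seen: (M_SCAN, target_seen) → (M_DROP, motors_off)
try grasp_ok: (M_SCAN, grasp_ok) → (M_WAIT, lamp_flash)
try obstacle: (M_SCAN, obstacle) → (M_DROP, spin_ccw)  ← matches
try low_battery: (M_SCAN, low_battery) → (M_WAIT, motors_on)
try target_lost: (M_SCAN, target_lost) → (M_DROP, lamp_flash)

obstacle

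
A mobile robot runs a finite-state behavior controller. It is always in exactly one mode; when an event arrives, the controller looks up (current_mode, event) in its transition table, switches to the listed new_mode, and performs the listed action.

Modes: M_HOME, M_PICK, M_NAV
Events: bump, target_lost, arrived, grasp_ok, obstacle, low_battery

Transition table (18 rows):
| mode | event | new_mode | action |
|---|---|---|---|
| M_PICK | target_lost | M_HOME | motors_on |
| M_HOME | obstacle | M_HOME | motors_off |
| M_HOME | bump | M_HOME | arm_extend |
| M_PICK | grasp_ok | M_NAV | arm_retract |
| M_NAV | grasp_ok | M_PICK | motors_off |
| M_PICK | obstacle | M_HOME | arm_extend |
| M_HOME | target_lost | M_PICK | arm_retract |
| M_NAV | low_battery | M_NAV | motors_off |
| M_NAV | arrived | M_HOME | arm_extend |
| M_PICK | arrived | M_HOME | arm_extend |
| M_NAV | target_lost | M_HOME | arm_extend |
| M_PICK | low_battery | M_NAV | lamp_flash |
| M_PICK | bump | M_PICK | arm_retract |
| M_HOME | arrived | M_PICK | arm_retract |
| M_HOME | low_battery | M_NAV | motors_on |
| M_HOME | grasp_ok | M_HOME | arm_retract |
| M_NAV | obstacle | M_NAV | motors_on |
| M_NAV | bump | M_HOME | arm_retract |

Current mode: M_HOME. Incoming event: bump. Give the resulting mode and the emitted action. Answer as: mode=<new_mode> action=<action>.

current mode = M_HOME; filter table to that mode:
  (M_HOME, obstacle) → (M_HOME, motors_off)
  (M_HOME, bump) → (M_HOME, arm_extend)  ← event matches
  (M_HOME, target_lost) → (M_PICK, arm_retract)
  (M_HOME, arrived) → (M_PICK, arm_retract)
  (M_HOME, low_battery) → (M_NAV, motors_on)
  (M_HOME, grasp_ok) → (M_HOME, arm_retract)
event = bump selects (M_HOME, arm_extend)

mode=M_HOME action=arm_extend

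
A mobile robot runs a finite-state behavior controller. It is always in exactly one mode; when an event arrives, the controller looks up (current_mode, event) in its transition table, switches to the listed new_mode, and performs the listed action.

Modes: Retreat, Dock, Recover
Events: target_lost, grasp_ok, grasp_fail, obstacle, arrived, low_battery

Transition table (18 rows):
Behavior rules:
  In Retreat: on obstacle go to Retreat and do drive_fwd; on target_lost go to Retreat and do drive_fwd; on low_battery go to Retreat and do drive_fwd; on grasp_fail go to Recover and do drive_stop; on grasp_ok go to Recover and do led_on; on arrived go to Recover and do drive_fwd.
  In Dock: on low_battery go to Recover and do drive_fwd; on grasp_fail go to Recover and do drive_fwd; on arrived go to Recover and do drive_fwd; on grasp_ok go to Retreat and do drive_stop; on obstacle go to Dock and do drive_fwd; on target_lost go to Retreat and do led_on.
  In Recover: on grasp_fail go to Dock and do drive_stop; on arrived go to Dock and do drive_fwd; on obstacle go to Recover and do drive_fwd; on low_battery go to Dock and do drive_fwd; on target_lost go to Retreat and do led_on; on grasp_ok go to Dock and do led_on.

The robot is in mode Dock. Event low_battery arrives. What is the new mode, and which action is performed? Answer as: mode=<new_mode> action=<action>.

current mode = Dock; filter table to that mode:
  (Dock, low_battery) → (Recover, drive_fwd)  ← event matches
  (Dock, grasp_fail) → (Recover, drive_fwd)
  (Dock, arrived) → (Recover, drive_fwd)
  (Dock, grasp_ok) → (Retreat, drive_stop)
  (Dock, obstacle) → (Dock, drive_fwd)
  (Dock, target_lost) → (Retreat, led_on)
event = low_battery selects (Recover, drive_fwd)

mode=Recover action=drive_fwd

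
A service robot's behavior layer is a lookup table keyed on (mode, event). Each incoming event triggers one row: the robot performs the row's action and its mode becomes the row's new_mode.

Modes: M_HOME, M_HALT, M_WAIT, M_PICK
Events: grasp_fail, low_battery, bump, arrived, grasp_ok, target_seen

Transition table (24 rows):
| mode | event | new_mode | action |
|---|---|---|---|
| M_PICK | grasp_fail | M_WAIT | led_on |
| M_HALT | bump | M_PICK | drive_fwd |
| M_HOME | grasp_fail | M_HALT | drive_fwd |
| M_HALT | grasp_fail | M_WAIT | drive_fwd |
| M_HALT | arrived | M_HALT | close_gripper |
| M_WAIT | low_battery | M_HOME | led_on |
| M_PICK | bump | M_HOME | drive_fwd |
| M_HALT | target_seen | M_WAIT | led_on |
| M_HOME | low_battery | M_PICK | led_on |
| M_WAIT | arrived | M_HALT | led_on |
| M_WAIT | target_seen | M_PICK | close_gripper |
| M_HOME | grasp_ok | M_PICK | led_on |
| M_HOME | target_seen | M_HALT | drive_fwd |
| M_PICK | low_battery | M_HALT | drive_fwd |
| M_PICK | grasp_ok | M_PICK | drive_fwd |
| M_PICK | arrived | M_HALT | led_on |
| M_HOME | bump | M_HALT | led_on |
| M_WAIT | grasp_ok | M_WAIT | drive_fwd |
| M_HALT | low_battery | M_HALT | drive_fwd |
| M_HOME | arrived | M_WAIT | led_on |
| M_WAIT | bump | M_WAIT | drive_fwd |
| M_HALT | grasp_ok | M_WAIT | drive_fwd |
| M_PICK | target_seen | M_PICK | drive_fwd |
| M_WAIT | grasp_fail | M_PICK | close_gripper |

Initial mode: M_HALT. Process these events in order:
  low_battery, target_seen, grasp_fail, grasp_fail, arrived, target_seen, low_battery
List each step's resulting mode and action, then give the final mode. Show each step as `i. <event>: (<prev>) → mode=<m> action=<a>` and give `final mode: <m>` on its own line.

1. low_battery: (M_HALT) → mode=M_HALT action=drive_fwd
2. target_seen: (M_HALT) → mode=M_WAIT action=led_on
3. grasp_fail: (M_WAIT) → mode=M_PICK action=close_gripper
4. grasp_fail: (M_PICK) → mode=M_WAIT action=led_on
5. arrived: (M_WAIT) → mode=M_HALT action=led_on
6. target_seen: (M_HALT) → mode=M_WAIT action=led_on
7. low_battery: (M_WAIT) → mode=M_HOME action=led_on

final mode: M_HOME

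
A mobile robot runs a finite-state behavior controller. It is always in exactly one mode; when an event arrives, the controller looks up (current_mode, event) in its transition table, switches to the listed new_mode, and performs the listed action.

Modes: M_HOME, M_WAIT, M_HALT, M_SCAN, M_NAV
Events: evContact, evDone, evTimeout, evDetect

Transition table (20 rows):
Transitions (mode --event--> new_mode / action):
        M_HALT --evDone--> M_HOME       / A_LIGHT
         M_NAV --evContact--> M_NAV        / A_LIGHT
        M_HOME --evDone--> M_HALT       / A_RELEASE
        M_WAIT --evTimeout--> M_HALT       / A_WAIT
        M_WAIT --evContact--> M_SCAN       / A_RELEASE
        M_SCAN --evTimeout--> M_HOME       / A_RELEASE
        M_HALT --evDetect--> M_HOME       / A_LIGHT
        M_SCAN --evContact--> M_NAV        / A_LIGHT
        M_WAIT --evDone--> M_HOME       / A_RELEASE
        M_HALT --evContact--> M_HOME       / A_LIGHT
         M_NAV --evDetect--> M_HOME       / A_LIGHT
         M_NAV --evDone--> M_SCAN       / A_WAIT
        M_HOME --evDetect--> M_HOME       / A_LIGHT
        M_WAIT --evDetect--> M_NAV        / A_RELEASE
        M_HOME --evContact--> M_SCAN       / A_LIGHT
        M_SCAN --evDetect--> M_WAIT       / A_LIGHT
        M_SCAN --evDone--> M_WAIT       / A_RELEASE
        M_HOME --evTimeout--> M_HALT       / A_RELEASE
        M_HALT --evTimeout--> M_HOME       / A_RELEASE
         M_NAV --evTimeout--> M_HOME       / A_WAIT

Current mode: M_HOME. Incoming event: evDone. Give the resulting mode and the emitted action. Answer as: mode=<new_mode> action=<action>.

mode=M_HALT action=A_RELEASE

current mode = M_HOME; filter table to that mode:
  (M_HOME, evDone) → (M_HALT, A_RELEASE)  ← event matches
  (M_HOME, evDetect) → (M_HOME, A_LIGHT)
  (M_HOME, evContact) → (M_SCAN, A_LIGHT)
  (M_HOME, evTimeout) → (M_HALT, A_RELEASE)
event = evDone selects (M_HALT, A_RELEASE)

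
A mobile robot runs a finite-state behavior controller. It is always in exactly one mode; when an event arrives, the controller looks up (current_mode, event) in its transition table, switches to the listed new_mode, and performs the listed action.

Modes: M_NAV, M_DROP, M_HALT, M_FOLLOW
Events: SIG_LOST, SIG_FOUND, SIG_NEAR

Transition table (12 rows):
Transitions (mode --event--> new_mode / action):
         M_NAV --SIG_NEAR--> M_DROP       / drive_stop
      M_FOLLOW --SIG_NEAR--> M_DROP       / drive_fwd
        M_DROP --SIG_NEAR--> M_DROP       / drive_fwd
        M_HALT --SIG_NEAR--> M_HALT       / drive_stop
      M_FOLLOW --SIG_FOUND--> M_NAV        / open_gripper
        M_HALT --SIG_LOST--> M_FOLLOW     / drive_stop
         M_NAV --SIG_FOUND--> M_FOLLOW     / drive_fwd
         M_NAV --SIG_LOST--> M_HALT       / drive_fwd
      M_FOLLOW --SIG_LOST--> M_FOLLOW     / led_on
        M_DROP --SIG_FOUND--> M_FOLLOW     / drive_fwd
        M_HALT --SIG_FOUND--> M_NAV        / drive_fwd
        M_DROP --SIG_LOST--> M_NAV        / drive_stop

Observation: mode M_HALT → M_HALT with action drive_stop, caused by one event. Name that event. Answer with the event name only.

try SIG_LOST: (M_HALT, SIG_LOST) → (M_FOLLOW, drive_stop)
try SIG_FOUND: (M_HALT, SIG_FOUND) → (M_NAV, drive_fwd)
try SIG_NEAR: (M_HALT, SIG_NEAR) → (M_HALT, drive_stop)  ← matches

SIG_NEAR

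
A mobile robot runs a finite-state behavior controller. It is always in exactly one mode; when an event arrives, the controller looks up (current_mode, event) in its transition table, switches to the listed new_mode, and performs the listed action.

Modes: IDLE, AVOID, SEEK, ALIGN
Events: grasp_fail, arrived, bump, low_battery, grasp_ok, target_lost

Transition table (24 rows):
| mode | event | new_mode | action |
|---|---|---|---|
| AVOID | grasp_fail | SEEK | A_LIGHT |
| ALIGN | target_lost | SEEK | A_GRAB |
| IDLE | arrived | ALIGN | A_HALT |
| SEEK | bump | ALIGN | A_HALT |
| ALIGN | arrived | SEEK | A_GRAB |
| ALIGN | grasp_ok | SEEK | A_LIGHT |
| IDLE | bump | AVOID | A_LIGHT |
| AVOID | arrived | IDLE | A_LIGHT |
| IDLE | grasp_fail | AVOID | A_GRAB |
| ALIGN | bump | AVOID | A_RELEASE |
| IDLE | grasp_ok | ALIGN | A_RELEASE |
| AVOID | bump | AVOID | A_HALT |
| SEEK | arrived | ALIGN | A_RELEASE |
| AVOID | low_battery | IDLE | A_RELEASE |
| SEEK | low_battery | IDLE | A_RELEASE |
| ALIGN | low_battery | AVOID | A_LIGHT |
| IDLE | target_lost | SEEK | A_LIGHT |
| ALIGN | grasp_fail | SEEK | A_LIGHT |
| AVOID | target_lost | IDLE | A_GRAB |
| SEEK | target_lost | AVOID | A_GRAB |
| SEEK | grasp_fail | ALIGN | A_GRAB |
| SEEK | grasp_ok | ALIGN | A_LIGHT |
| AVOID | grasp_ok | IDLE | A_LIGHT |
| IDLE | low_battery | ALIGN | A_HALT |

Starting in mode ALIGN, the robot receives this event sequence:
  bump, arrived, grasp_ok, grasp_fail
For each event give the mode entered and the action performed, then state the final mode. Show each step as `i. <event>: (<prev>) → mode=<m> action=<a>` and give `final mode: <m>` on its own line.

1. bump: (ALIGN) → mode=AVOID action=A_RELEASE
2. arrived: (AVOID) → mode=IDLE action=A_LIGHT
3. grasp_ok: (IDLE) → mode=ALIGN action=A_RELEASE
4. grasp_fail: (ALIGN) → mode=SEEK action=A_LIGHT

final mode: SEEK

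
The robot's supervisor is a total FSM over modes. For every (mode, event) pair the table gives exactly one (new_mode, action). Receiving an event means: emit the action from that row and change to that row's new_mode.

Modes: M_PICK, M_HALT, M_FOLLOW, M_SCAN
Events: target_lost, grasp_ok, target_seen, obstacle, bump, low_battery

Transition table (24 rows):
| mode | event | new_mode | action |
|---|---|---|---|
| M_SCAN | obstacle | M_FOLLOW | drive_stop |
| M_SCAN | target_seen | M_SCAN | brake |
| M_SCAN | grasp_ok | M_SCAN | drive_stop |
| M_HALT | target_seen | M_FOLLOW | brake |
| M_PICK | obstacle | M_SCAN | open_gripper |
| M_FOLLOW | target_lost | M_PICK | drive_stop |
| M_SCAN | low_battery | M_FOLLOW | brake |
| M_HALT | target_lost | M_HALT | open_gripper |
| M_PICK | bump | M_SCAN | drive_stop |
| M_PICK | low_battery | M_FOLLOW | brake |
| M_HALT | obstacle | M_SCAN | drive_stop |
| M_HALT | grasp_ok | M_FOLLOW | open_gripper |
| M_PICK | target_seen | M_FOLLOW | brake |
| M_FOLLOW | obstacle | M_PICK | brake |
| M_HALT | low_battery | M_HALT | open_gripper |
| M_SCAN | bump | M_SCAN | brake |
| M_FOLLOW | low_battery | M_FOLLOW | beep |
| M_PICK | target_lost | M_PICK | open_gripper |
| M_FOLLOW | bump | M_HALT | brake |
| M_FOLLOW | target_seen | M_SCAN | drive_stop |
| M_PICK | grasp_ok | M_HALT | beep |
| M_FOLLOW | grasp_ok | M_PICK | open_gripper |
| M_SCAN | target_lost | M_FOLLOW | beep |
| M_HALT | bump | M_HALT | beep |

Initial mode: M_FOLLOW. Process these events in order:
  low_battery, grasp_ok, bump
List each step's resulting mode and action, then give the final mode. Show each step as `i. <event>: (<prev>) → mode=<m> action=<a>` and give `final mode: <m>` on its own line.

1. low_battery: (M_FOLLOW) → mode=M_FOLLOW action=beep
2. grasp_ok: (M_FOLLOW) → mode=M_PICK action=open_gripper
3. bump: (M_PICK) → mode=M_SCAN action=drive_stop

final mode: M_SCAN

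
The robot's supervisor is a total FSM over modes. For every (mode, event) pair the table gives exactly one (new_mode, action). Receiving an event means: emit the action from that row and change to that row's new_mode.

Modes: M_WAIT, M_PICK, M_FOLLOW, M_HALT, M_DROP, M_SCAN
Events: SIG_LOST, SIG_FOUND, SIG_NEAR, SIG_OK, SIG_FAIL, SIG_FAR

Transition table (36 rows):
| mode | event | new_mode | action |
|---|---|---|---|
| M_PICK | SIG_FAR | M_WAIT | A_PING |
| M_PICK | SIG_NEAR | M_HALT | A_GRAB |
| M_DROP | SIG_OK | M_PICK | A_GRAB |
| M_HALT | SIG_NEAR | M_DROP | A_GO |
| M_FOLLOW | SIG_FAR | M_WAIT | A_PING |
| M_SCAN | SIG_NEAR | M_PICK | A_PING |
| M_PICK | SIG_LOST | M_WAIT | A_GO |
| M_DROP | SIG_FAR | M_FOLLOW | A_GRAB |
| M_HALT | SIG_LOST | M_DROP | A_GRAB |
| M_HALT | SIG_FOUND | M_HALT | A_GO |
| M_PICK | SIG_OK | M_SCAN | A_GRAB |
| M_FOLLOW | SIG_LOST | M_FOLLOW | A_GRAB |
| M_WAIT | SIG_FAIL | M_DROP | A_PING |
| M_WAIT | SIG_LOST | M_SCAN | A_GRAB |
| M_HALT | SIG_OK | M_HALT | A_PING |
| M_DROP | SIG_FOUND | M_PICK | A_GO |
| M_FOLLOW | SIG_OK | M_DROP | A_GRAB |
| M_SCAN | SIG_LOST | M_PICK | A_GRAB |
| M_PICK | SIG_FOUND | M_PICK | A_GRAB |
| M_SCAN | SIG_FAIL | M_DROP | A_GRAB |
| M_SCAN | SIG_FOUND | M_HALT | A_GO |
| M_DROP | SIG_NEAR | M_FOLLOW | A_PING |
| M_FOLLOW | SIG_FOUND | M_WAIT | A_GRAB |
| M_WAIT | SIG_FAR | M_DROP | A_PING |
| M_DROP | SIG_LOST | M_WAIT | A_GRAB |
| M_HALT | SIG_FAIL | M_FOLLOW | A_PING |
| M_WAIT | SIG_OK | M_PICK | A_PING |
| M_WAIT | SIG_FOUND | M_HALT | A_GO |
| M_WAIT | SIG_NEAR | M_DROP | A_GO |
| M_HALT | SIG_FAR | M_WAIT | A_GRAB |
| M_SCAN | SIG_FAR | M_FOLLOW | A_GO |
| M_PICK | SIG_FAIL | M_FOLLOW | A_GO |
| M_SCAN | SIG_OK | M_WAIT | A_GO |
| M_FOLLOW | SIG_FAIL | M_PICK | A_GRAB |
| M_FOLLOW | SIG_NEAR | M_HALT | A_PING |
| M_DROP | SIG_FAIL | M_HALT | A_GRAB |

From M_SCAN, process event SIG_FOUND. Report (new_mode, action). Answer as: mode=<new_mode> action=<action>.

mode=M_HALT action=A_GO

current mode = M_SCAN; filter table to that mode:
  (M_SCAN, SIG_NEAR) → (M_PICK, A_PING)
  (M_SCAN, SIG_LOST) → (M_PICK, A_GRAB)
  (M_SCAN, SIG_FAIL) → (M_DROP, A_GRAB)
  (M_SCAN, SIG_FOUND) → (M_HALT, A_GO)  ← event matches
  (M_SCAN, SIG_FAR) → (M_FOLLOW, A_GO)
  (M_SCAN, SIG_OK) → (M_WAIT, A_GO)
event = SIG_FOUND selects (M_HALT, A_GO)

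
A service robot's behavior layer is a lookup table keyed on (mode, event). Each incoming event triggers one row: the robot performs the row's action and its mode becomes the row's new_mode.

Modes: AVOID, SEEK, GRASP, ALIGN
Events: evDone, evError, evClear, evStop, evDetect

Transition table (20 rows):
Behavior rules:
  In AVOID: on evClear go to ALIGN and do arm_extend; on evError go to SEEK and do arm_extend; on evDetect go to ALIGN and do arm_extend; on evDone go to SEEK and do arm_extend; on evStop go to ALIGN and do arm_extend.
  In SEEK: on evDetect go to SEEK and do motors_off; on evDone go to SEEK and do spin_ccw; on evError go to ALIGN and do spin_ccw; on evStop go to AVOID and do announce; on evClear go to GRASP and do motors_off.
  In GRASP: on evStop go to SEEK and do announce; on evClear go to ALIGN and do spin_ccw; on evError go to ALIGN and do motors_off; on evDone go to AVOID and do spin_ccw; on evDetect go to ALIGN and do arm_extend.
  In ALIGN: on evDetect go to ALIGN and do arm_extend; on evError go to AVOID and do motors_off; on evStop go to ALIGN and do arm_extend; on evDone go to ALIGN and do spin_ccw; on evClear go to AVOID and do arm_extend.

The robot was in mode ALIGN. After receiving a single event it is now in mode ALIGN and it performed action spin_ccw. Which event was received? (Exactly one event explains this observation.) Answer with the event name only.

try evDone: (ALIGN, evDone) → (ALIGN, spin_ccw)  ← matches
try evError: (ALIGN, evError) → (AVOID, motors_off)
try evClear: (ALIGN, evClear) → (AVOID, arm_extend)
try evStop: (ALIGN, evStop) → (ALIGN, arm_extend)
try evDetect: (ALIGN, evDetect) → (ALIGN, arm_extend)

evDone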